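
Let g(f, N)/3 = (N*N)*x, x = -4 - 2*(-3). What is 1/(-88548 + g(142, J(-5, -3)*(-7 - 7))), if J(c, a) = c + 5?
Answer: -1/88548 ≈ -1.1293e-5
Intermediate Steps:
x = 2 (x = -4 + 6 = 2)
J(c, a) = 5 + c
g(f, N) = 6*N² (g(f, N) = 3*((N*N)*2) = 3*(N²*2) = 3*(2*N²) = 6*N²)
1/(-88548 + g(142, J(-5, -3)*(-7 - 7))) = 1/(-88548 + 6*((5 - 5)*(-7 - 7))²) = 1/(-88548 + 6*(0*(-14))²) = 1/(-88548 + 6*0²) = 1/(-88548 + 6*0) = 1/(-88548 + 0) = 1/(-88548) = -1/88548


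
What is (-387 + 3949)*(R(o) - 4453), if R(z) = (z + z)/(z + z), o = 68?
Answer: -15858024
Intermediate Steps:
R(z) = 1 (R(z) = (2*z)/((2*z)) = (2*z)*(1/(2*z)) = 1)
(-387 + 3949)*(R(o) - 4453) = (-387 + 3949)*(1 - 4453) = 3562*(-4452) = -15858024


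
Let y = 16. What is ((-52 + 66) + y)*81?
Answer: 2430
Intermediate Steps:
((-52 + 66) + y)*81 = ((-52 + 66) + 16)*81 = (14 + 16)*81 = 30*81 = 2430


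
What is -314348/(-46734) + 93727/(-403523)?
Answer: 61233205193/9429121941 ≈ 6.4940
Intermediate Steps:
-314348/(-46734) + 93727/(-403523) = -314348*(-1/46734) + 93727*(-1/403523) = 157174/23367 - 93727/403523 = 61233205193/9429121941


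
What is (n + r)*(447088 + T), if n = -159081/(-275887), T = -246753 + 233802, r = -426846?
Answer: -51124452112468977/275887 ≈ -1.8531e+11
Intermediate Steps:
T = -12951
n = 159081/275887 (n = -159081*(-1/275887) = 159081/275887 ≈ 0.57662)
(n + r)*(447088 + T) = (159081/275887 - 426846)*(447088 - 12951) = -117761103321/275887*434137 = -51124452112468977/275887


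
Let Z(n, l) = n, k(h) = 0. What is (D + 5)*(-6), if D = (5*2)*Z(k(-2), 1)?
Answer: -30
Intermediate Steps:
D = 0 (D = (5*2)*0 = 10*0 = 0)
(D + 5)*(-6) = (0 + 5)*(-6) = 5*(-6) = -30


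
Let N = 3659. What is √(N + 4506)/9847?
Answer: √8165/9847 ≈ 0.0091764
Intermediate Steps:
√(N + 4506)/9847 = √(3659 + 4506)/9847 = √8165*(1/9847) = √8165/9847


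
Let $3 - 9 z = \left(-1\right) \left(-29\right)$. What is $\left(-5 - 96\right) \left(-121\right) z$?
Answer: $- \frac{317746}{9} \approx -35305.0$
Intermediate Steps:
$z = - \frac{26}{9}$ ($z = \frac{1}{3} - \frac{\left(-1\right) \left(-29\right)}{9} = \frac{1}{3} - \frac{29}{9} = - \frac{26}{9} \approx -2.8889$)
$\left(-5 - 96\right) \left(-121\right) z = \left(-5 - 96\right) \left(-121\right) \left(- \frac{26}{9}\right) = \left(-101\right) \left(-121\right) \left(- \frac{26}{9}\right) = 12221 \left(- \frac{26}{9}\right) = - \frac{317746}{9}$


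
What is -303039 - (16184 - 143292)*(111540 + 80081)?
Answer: 24356259029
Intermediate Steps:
-303039 - (16184 - 143292)*(111540 + 80081) = -303039 - (-127108)*191621 = -303039 - 1*(-24356562068) = -303039 + 24356562068 = 24356259029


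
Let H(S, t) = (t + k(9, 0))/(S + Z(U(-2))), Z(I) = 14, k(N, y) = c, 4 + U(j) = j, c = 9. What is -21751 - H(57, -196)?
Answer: -1544134/71 ≈ -21748.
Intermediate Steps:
U(j) = -4 + j
k(N, y) = 9
H(S, t) = (9 + t)/(14 + S) (H(S, t) = (t + 9)/(S + 14) = (9 + t)/(14 + S))
-21751 - H(57, -196) = -21751 - (9 - 196)/(14 + 57) = -21751 - (-187)/71 = -21751 - 1*(-187/71) = -21751 + 187/71 = -1544134/71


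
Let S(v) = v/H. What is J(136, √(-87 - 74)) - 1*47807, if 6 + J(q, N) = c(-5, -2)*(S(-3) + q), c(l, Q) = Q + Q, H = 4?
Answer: -48354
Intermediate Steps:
S(v) = v/4
c(l, Q) = 2*Q
J(q, N) = -3 - 4*q (J(q, N) = -6 + (2*(-2))*((¼)*(-3) + q) = -6 - 4*(-¾ + q) = -6 + (3 - 4*q) = -3 - 4*q)
J(136, √(-87 - 74)) - 1*47807 = (-3 - 4*136) - 1*47807 = (-3 - 544) - 47807 = -547 - 47807 = -48354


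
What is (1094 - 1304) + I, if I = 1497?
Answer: 1287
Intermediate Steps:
(1094 - 1304) + I = (1094 - 1304) + 1497 = -210 + 1497 = 1287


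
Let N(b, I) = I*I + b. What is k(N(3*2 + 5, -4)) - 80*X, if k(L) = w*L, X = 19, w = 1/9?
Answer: -1517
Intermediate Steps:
w = ⅑ ≈ 0.11111
N(b, I) = b + I² (N(b, I) = I² + b = b + I²)
k(L) = L/9
k(N(3*2 + 5, -4)) - 80*X = ((3*2 + 5) + (-4)²)/9 - 80*19 = ((6 + 5) + 16)/9 - 1520 = (11 + 16)/9 - 1520 = (⅑)*27 - 1520 = 3 - 1520 = -1517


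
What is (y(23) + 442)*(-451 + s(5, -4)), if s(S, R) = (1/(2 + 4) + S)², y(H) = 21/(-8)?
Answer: -53691625/288 ≈ -1.8643e+5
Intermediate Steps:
y(H) = -21/8 (y(H) = 21*(-⅛) = -21/8)
s(S, R) = (⅙ + S)² (s(S, R) = (1/6 + S)² = (⅙ + S)²)
(y(23) + 442)*(-451 + s(5, -4)) = (-21/8 + 442)*(-451 + (1 + 6*5)²/36) = 3515*(-451 + (1 + 30)²/36)/8 = 3515*(-451 + (1/36)*31²)/8 = 3515*(-451 + (1/36)*961)/8 = 3515*(-451 + 961/36)/8 = (3515/8)*(-15275/36) = -53691625/288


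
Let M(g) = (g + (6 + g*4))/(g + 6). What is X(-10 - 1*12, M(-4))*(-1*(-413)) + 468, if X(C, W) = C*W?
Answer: 64070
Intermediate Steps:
M(g) = (6 + 5*g)/(6 + g) (M(g) = (g + (6 + 4*g))/(6 + g) = (6 + 5*g)/(6 + g))
X(-10 - 1*12, M(-4))*(-1*(-413)) + 468 = ((-10 - 1*12)*((6 + 5*(-4))/(6 - 4)))*(-1*(-413)) + 468 = ((-10 - 12)*((6 - 20)/2))*413 + 468 = -11*(-14)*413 + 468 = -22*(-7)*413 + 468 = 154*413 + 468 = 63602 + 468 = 64070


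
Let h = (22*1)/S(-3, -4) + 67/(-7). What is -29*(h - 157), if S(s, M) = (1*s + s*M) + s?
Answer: 99209/21 ≈ 4724.2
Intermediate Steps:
S(s, M) = 2*s + M*s (S(s, M) = (s + M*s) + s = 2*s + M*s)
h = -124/21 (h = (22*1)/((-3*(2 - 4))) + 67/(-7) = 22/((-3*(-2))) + 67*(-1/7) = 22/6 - 67/7 = 22*(1/6) - 67/7 = 11/3 - 67/7 = -124/21 ≈ -5.9048)
-29*(h - 157) = -29*(-124/21 - 157) = -29*(-3421/21) = 99209/21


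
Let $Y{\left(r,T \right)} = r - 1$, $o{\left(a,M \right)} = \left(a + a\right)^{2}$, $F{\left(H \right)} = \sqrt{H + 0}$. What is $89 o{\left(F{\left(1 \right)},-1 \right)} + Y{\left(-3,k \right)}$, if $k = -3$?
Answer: $352$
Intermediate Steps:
$F{\left(H \right)} = \sqrt{H}$
$o{\left(a,M \right)} = 4 a^{2}$ ($o{\left(a,M \right)} = \left(2 a\right)^{2} = 4 a^{2}$)
$Y{\left(r,T \right)} = -1 + r$
$89 o{\left(F{\left(1 \right)},-1 \right)} + Y{\left(-3,k \right)} = 89 \cdot 4 \left(\sqrt{1}\right)^{2} - 4 = 89 \cdot 4 \cdot 1^{2} - 4 = 89 \cdot 4 \cdot 1 - 4 = 89 \cdot 4 - 4 = 356 - 4 = 352$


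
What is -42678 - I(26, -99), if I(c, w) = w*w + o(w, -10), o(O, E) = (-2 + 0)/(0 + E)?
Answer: -262396/5 ≈ -52479.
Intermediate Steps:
o(O, E) = -2/E
I(c, w) = 1/5 + w**2 (I(c, w) = w*w - 2/(-10) = w**2 - 2*(-1/10) = w**2 + 1/5 = 1/5 + w**2)
-42678 - I(26, -99) = -42678 - (1/5 + (-99)**2) = -42678 - (1/5 + 9801) = -42678 - 1*49006/5 = -42678 - 49006/5 = -262396/5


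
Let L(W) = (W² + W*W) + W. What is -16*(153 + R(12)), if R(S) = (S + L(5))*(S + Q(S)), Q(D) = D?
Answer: -28176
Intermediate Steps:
L(W) = W + 2*W² (L(W) = (W² + W²) + W = 2*W² + W = W + 2*W²)
R(S) = 2*S*(55 + S) (R(S) = (S + 5*(1 + 2*5))*(S + S) = (S + 5*(1 + 10))*(2*S) = (S + 5*11)*(2*S) = (S + 55)*(2*S) = (55 + S)*(2*S) = 2*S*(55 + S))
-16*(153 + R(12)) = -16*(153 + 2*12*(55 + 12)) = -16*(153 + 2*12*67) = -16*(153 + 1608) = -16*1761 = -28176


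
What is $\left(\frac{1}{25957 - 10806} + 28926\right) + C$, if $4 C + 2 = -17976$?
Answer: $\frac{740323315}{30302} \approx 24432.0$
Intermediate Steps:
$C = - \frac{8989}{2}$ ($C = - \frac{1}{2} + \frac{1}{4} \left(-17976\right) = - \frac{1}{2} - 4494 = - \frac{8989}{2} \approx -4494.5$)
$\left(\frac{1}{25957 - 10806} + 28926\right) + C = \left(\frac{1}{25957 - 10806} + 28926\right) - \frac{8989}{2} = \left(\frac{1}{15151} + 28926\right) - \frac{8989}{2} = \frac{438257827}{15151} - \frac{8989}{2} = \frac{740323315}{30302}$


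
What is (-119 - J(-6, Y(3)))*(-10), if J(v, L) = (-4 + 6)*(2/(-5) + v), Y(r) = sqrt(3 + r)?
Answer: 1062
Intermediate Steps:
J(v, L) = -4/5 + 2*v (J(v, L) = 2*(2*(-1/5) + v) = 2*(-2/5 + v) = -4/5 + 2*v)
(-119 - J(-6, Y(3)))*(-10) = (-119 - (-4/5 + 2*(-6)))*(-10) = (-119 - (-4/5 - 12))*(-10) = (-119 - 1*(-64/5))*(-10) = (-119 + 64/5)*(-10) = -531/5*(-10) = 1062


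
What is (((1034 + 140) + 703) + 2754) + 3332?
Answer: 7963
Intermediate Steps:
(((1034 + 140) + 703) + 2754) + 3332 = ((1174 + 703) + 2754) + 3332 = (1877 + 2754) + 3332 = 4631 + 3332 = 7963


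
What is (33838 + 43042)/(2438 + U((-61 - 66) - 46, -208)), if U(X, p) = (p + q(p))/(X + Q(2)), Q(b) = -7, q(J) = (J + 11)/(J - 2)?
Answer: 2906064000/92199883 ≈ 31.519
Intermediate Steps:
q(J) = (11 + J)/(-2 + J)
U(X, p) = (p + (11 + p)/(-2 + p))/(-7 + X) (U(X, p) = (p + (11 + p)/(-2 + p))/(X - 7) = (p + (11 + p)/(-2 + p))/(-7 + X))
(33838 + 43042)/(2438 + U((-61 - 66) - 46, -208)) = (33838 + 43042)/(2438 + (11 - 208 - 208*(-2 - 208))/((-7 + ((-61 - 66) - 46))*(-2 - 208))) = 76880/(2438 + (11 - 208 - 208*(-210))/(-7 + (-127 - 46)*(-210))) = 76880/(2438 - 1/210*(11 - 208 + 43680)/(-7 - 173)) = 76880/(2438 - 1/210*43483/(-180)) = 76880/(2438 - 1/180*(-1/210)*43483) = 76880/(2438 + 43483/37800) = 76880/(92199883/37800) = 76880*(37800/92199883) = 2906064000/92199883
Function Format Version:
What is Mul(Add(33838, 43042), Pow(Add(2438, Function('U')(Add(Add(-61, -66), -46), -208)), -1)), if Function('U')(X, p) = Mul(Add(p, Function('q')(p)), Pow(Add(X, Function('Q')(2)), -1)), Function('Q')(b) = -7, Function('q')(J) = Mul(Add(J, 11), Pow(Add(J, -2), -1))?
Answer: Rational(2906064000, 92199883) ≈ 31.519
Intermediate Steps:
Function('q')(J) = Mul(Pow(Add(-2, J), -1), Add(11, J)) (Function('q')(J) = Mul(Add(11, J), Pow(Add(-2, J), -1)) = Mul(Pow(Add(-2, J), -1), Add(11, J)))
Function('U')(X, p) = Mul(Pow(Add(-7, X), -1), Add(p, Mul(Pow(Add(-2, p), -1), Add(11, p)))) (Function('U')(X, p) = Mul(Add(p, Mul(Pow(Add(-2, p), -1), Add(11, p))), Pow(Add(X, -7), -1)) = Mul(Add(p, Mul(Pow(Add(-2, p), -1), Add(11, p))), Pow(Add(-7, X), -1)) = Mul(Pow(Add(-7, X), -1), Add(p, Mul(Pow(Add(-2, p), -1), Add(11, p)))))
Mul(Add(33838, 43042), Pow(Add(2438, Function('U')(Add(Add(-61, -66), -46), -208)), -1)) = Mul(Add(33838, 43042), Pow(Add(2438, Mul(Pow(Add(-7, Add(Add(-61, -66), -46)), -1), Pow(Add(-2, -208), -1), Add(11, -208, Mul(-208, Add(-2, -208))))), -1)) = Mul(76880, Pow(Add(2438, Mul(Pow(Add(-7, Add(-127, -46)), -1), Pow(-210, -1), Add(11, -208, Mul(-208, -210)))), -1)) = Mul(76880, Pow(Add(2438, Mul(Pow(Add(-7, -173), -1), Rational(-1, 210), Add(11, -208, 43680))), -1)) = Mul(76880, Pow(Add(2438, Mul(Pow(-180, -1), Rational(-1, 210), 43483)), -1)) = Mul(76880, Pow(Add(2438, Mul(Rational(-1, 180), Rational(-1, 210), 43483)), -1)) = Mul(76880, Pow(Add(2438, Rational(43483, 37800)), -1)) = Mul(76880, Pow(Rational(92199883, 37800), -1)) = Mul(76880, Rational(37800, 92199883)) = Rational(2906064000, 92199883)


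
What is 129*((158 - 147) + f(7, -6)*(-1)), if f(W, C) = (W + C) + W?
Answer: 387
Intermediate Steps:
f(W, C) = C + 2*W (f(W, C) = (C + W) + W = C + 2*W)
129*((158 - 147) + f(7, -6)*(-1)) = 129*((158 - 147) + (-6 + 2*7)*(-1)) = 129*(11 + (-6 + 14)*(-1)) = 129*(11 + 8*(-1)) = 129*(11 - 8) = 129*3 = 387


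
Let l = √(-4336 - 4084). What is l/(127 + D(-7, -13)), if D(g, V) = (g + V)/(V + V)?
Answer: 26*I*√2105/1661 ≈ 0.71817*I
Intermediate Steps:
D(g, V) = (V + g)/(2*V) (D(g, V) = (V + g)/((2*V)) = (V + g)*(1/(2*V)) = (V + g)/(2*V))
l = 2*I*√2105 (l = √(-8420) = 2*I*√2105 ≈ 91.76*I)
l/(127 + D(-7, -13)) = (2*I*√2105)/(127 + (½)*(-13 - 7)/(-13)) = (2*I*√2105)/(127 + (½)*(-1/13)*(-20)) = (2*I*√2105)/(127 + 10/13) = (2*I*√2105)/(1661/13) = 13*(2*I*√2105)/1661 = 26*I*√2105/1661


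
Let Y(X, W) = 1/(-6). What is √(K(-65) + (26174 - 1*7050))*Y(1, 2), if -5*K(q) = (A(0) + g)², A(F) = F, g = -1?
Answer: -√478095/30 ≈ -23.048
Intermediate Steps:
K(q) = -⅕ (K(q) = -(0 - 1)²/5 = -⅕*(-1)² = -⅕*1 = -⅕)
Y(X, W) = -⅙
√(K(-65) + (26174 - 1*7050))*Y(1, 2) = √(-⅕ + (26174 - 1*7050))*(-⅙) = √(-⅕ + (26174 - 7050))*(-⅙) = √(-⅕ + 19124)*(-⅙) = √(95619/5)*(-⅙) = (√478095/5)*(-⅙) = -√478095/30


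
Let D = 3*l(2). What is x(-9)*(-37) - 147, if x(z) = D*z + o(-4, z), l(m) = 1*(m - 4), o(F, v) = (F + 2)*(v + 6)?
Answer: -2367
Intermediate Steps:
o(F, v) = (2 + F)*(6 + v)
l(m) = -4 + m (l(m) = 1*(-4 + m) = -4 + m)
D = -6 (D = 3*(-4 + 2) = 3*(-2) = -6)
x(z) = -12 - 8*z (x(z) = -6*z + (12 + 2*z + 6*(-4) - 4*z) = -6*z + (12 + 2*z - 24 - 4*z) = -6*z + (-12 - 2*z) = -12 - 8*z)
x(-9)*(-37) - 147 = (-12 - 8*(-9))*(-37) - 147 = (-12 + 72)*(-37) - 147 = 60*(-37) - 147 = -2220 - 147 = -2367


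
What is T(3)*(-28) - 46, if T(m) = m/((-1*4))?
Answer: -25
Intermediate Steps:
T(m) = -m/4 (T(m) = m/(-4) = m*(-1/4) = -m/4)
T(3)*(-28) - 46 = -1/4*3*(-28) - 46 = -3/4*(-28) - 46 = 21 - 46 = -25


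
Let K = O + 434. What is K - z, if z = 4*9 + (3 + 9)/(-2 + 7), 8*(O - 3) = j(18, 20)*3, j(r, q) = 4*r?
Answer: 2128/5 ≈ 425.60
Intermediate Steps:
O = 30 (O = 3 + ((4*18)*3)/8 = 3 + (72*3)/8 = 3 + (⅛)*216 = 3 + 27 = 30)
z = 192/5 (z = 36 + 12/5 = 192/5 ≈ 38.400)
K = 464 (K = 30 + 434 = 464)
K - z = 464 - 1*192/5 = 464 - 192/5 = 2128/5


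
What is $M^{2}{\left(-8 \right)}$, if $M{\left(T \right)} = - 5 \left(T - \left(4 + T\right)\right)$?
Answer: $400$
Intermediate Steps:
$M{\left(T \right)} = 20$ ($M{\left(T \right)} = \left(-5\right) \left(-4\right) = 20$)
$M^{2}{\left(-8 \right)} = 20^{2} = 400$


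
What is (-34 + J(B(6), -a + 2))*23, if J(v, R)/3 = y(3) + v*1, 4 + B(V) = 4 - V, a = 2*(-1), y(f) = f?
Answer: -989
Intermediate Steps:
a = -2
B(V) = -V (B(V) = -4 + (4 - V) = -V)
J(v, R) = 9 + 3*v (J(v, R) = 3*(3 + v*1) = 3*(3 + v) = 9 + 3*v)
(-34 + J(B(6), -a + 2))*23 = (-34 + (9 + 3*(-1*6)))*23 = (-34 + (9 + 3*(-6)))*23 = (-34 + (9 - 18))*23 = (-34 - 9)*23 = -43*23 = -989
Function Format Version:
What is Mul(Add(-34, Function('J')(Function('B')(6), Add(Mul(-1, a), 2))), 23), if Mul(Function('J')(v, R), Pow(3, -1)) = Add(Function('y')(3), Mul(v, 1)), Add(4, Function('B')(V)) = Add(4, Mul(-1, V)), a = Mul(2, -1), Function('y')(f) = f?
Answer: -989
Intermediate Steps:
a = -2
Function('B')(V) = Mul(-1, V) (Function('B')(V) = Add(-4, Add(4, Mul(-1, V))) = Mul(-1, V))
Function('J')(v, R) = Add(9, Mul(3, v)) (Function('J')(v, R) = Mul(3, Add(3, Mul(v, 1))) = Mul(3, Add(3, v)) = Add(9, Mul(3, v)))
Mul(Add(-34, Function('J')(Function('B')(6), Add(Mul(-1, a), 2))), 23) = Mul(Add(-34, Add(9, Mul(3, Mul(-1, 6)))), 23) = Mul(Add(-34, Add(9, Mul(3, -6))), 23) = Mul(Add(-34, Add(9, -18)), 23) = Mul(Add(-34, -9), 23) = Mul(-43, 23) = -989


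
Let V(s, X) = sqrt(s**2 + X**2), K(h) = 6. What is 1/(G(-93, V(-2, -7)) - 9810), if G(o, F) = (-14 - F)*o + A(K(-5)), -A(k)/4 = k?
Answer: -948/8037403 - 31*sqrt(53)/24112209 ≈ -0.00012731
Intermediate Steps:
A(k) = -4*k
V(s, X) = sqrt(X**2 + s**2)
G(o, F) = -24 + o*(-14 - F) (G(o, F) = (-14 - F)*o - 4*6 = o*(-14 - F) - 24 = -24 + o*(-14 - F))
1/(G(-93, V(-2, -7)) - 9810) = 1/((-24 - 14*(-93) - 1*sqrt((-7)**2 + (-2)**2)*(-93)) - 9810) = 1/((-24 + 1302 - 1*sqrt(49 + 4)*(-93)) - 9810) = 1/((-24 + 1302 - 1*sqrt(53)*(-93)) - 9810) = 1/((-24 + 1302 + 93*sqrt(53)) - 9810) = 1/((1278 + 93*sqrt(53)) - 9810) = 1/(-8532 + 93*sqrt(53))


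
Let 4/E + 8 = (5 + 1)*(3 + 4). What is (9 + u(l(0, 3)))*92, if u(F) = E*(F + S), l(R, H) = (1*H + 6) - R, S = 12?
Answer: 17940/17 ≈ 1055.3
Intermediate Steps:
E = 2/17 (E = 4/(-8 + (5 + 1)*(3 + 4)) = 4/(-8 + 6*7) = 4/(-8 + 42) = 4/34 = 4*(1/34) = 2/17 ≈ 0.11765)
l(R, H) = 6 + H - R (l(R, H) = (H + 6) - R = (6 + H) - R = 6 + H - R)
u(F) = 24/17 + 2*F/17 (u(F) = 2*(F + 12)/17 = 2*(12 + F)/17 = 24/17 + 2*F/17)
(9 + u(l(0, 3)))*92 = (9 + (24/17 + 2*(6 + 3 - 1*0)/17))*92 = (9 + (24/17 + 2*(6 + 3 + 0)/17))*92 = (9 + (24/17 + (2/17)*9))*92 = (9 + (24/17 + 18/17))*92 = (9 + 42/17)*92 = (195/17)*92 = 17940/17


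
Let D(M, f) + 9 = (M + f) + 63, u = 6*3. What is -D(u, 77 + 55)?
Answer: -204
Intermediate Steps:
u = 18
D(M, f) = 54 + M + f (D(M, f) = -9 + ((M + f) + 63) = -9 + (63 + M + f) = 54 + M + f)
-D(u, 77 + 55) = -(54 + 18 + (77 + 55)) = -(54 + 18 + 132) = -1*204 = -204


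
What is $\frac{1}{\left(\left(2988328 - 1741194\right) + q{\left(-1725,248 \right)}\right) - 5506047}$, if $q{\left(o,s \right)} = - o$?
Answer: $- \frac{1}{4257188} \approx -2.349 \cdot 10^{-7}$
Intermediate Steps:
$\frac{1}{\left(\left(2988328 - 1741194\right) + q{\left(-1725,248 \right)}\right) - 5506047} = \frac{1}{\left(\left(2988328 - 1741194\right) - -1725\right) - 5506047} = \frac{1}{\left(1247134 + 1725\right) - 5506047} = \frac{1}{1248859 - 5506047} = \frac{1}{-4257188} = - \frac{1}{4257188}$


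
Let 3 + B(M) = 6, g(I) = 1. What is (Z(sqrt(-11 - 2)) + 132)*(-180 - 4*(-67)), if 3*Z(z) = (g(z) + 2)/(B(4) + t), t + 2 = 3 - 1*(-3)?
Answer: 81400/7 ≈ 11629.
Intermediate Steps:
B(M) = 3 (B(M) = -3 + 6 = 3)
t = 4 (t = -2 + (3 - 1*(-3)) = -2 + (3 + 3) = -2 + 6 = 4)
Z(z) = 1/7 (Z(z) = ((1 + 2)/(3 + 4))/3 = (3/7)/3 = (3*(1/7))/3 = (1/3)*(3/7) = 1/7)
(Z(sqrt(-11 - 2)) + 132)*(-180 - 4*(-67)) = (1/7 + 132)*(-180 - 4*(-67)) = 925*(-180 + 268)/7 = (925/7)*88 = 81400/7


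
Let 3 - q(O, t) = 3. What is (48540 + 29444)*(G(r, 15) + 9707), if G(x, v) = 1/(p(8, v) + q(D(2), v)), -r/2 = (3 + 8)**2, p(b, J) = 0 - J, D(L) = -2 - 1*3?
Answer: 11354782336/15 ≈ 7.5699e+8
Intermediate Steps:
D(L) = -5 (D(L) = -2 - 3 = -5)
p(b, J) = -J
r = -242 (r = -2*(3 + 8)**2 = -2*11**2 = -2*121 = -242)
q(O, t) = 0 (q(O, t) = 3 - 1*3 = 3 - 3 = 0)
G(x, v) = -1/v (G(x, v) = 1/(-v + 0) = 1/(-v) = -1/v)
(48540 + 29444)*(G(r, 15) + 9707) = (48540 + 29444)*(-1/15 + 9707) = 77984*(-1*1/15 + 9707) = 77984*(-1/15 + 9707) = 77984*(145604/15) = 11354782336/15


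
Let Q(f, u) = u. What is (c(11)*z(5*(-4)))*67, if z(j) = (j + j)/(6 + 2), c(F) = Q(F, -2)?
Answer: 670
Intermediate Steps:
c(F) = -2
z(j) = j/4 (z(j) = (2*j)/8 = (2*j)*(⅛) = j/4)
(c(11)*z(5*(-4)))*67 = -5*(-4)/2*67 = -(-20)/2*67 = -2*(-5)*67 = 10*67 = 670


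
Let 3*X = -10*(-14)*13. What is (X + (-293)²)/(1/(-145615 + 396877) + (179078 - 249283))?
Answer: -21723023718/17639848709 ≈ -1.2315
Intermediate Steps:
X = 1820/3 (X = (-10*(-14)*13)/3 = (140*13)/3 = (⅓)*1820 = 1820/3 ≈ 606.67)
(X + (-293)²)/(1/(-145615 + 396877) + (179078 - 249283)) = (1820/3 + (-293)²)/(1/(-145615 + 396877) + (179078 - 249283)) = (1820/3 + 85849)/(1/251262 - 70205) = 259367/(3*(1/251262 - 70205)) = 259367/(3*(-17639848709/251262)) = (259367/3)*(-251262/17639848709) = -21723023718/17639848709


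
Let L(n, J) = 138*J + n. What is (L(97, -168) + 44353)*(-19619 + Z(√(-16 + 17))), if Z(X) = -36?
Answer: -417983230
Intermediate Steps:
L(n, J) = n + 138*J
(L(97, -168) + 44353)*(-19619 + Z(√(-16 + 17))) = ((97 + 138*(-168)) + 44353)*(-19619 - 36) = ((97 - 23184) + 44353)*(-19655) = (-23087 + 44353)*(-19655) = 21266*(-19655) = -417983230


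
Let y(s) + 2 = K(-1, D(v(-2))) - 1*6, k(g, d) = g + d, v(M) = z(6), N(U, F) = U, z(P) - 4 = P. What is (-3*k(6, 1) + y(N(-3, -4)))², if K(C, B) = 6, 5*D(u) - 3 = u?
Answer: 529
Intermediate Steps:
z(P) = 4 + P
v(M) = 10 (v(M) = 4 + 6 = 10)
D(u) = ⅗ + u/5
k(g, d) = d + g
y(s) = -2 (y(s) = -2 + (6 - 1*6) = -2 + (6 - 6) = -2 + 0 = -2)
(-3*k(6, 1) + y(N(-3, -4)))² = (-3*(1 + 6) - 2)² = (-3*7 - 2)² = (-21 - 2)² = (-23)² = 529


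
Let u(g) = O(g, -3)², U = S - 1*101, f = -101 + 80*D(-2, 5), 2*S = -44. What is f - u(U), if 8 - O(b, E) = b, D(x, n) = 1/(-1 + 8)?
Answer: -120754/7 ≈ -17251.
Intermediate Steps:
S = -22 (S = (½)*(-44) = -22)
D(x, n) = ⅐ (D(x, n) = 1/7 = ⅐)
O(b, E) = 8 - b
f = -627/7 (f = -101 + 80*(⅐) = -101 + 80/7 = -627/7 ≈ -89.571)
U = -123 (U = -22 - 1*101 = -22 - 101 = -123)
u(g) = (8 - g)²
f - u(U) = -627/7 - (-8 - 123)² = -627/7 - 1*(-131)² = -627/7 - 1*17161 = -627/7 - 17161 = -120754/7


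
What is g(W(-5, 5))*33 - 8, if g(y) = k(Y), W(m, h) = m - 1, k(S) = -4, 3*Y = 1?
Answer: -140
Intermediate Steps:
Y = ⅓ (Y = (⅓)*1 = ⅓ ≈ 0.33333)
W(m, h) = -1 + m
g(y) = -4
g(W(-5, 5))*33 - 8 = -4*33 - 8 = -132 - 8 = -140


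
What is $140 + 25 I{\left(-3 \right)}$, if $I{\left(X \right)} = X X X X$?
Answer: $2165$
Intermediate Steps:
$I{\left(X \right)} = X^{4}$ ($I{\left(X \right)} = X^{2} X X = X^{3} X = X^{4}$)
$140 + 25 I{\left(-3 \right)} = 140 + 25 \left(-3\right)^{4} = 140 + 25 \cdot 81 = 140 + 2025 = 2165$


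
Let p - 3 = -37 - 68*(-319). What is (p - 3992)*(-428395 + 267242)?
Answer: -2846928898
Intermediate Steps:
p = 21658 (p = 3 + (-37 - 68*(-319)) = 3 + (-37 + 21692) = 3 + 21655 = 21658)
(p - 3992)*(-428395 + 267242) = (21658 - 3992)*(-428395 + 267242) = 17666*(-161153) = -2846928898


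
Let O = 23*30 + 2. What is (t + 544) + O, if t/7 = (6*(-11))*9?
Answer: -2922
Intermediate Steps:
t = -4158 (t = 7*((6*(-11))*9) = 7*(-66*9) = 7*(-594) = -4158)
O = 692 (O = 690 + 2 = 692)
(t + 544) + O = (-4158 + 544) + 692 = -3614 + 692 = -2922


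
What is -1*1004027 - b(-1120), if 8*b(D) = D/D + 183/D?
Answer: -8996082857/8960 ≈ -1.0040e+6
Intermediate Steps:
b(D) = ⅛ + 183/(8*D) (b(D) = (D/D + 183/D)/8 = (1 + 183/D)/8 = ⅛ + 183/(8*D))
-1*1004027 - b(-1120) = -1*1004027 - (183 - 1120)/(8*(-1120)) = -1004027 - (-1)*(-937)/(8*1120) = -1004027 - 1*937/8960 = -1004027 - 937/8960 = -8996082857/8960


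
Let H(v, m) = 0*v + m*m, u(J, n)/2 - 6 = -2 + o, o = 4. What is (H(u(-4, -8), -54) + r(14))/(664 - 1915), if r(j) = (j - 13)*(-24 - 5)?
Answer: -2887/1251 ≈ -2.3078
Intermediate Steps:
u(J, n) = 16 (u(J, n) = 12 + 2*(-2 + 4) = 12 + 2*2 = 12 + 4 = 16)
r(j) = 377 - 29*j (r(j) = (-13 + j)*(-29) = 377 - 29*j)
H(v, m) = m**2 (H(v, m) = 0 + m**2 = m**2)
(H(u(-4, -8), -54) + r(14))/(664 - 1915) = ((-54)**2 + (377 - 29*14))/(664 - 1915) = (2916 + (377 - 406))/(-1251) = (2916 - 29)*(-1/1251) = 2887*(-1/1251) = -2887/1251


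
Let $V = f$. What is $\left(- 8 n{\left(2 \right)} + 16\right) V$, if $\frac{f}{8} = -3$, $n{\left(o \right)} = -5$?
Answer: $-1344$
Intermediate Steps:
$f = -24$ ($f = 8 \left(-3\right) = -24$)
$V = -24$
$\left(- 8 n{\left(2 \right)} + 16\right) V = \left(\left(-8\right) \left(-5\right) + 16\right) \left(-24\right) = \left(40 + 16\right) \left(-24\right) = 56 \left(-24\right) = -1344$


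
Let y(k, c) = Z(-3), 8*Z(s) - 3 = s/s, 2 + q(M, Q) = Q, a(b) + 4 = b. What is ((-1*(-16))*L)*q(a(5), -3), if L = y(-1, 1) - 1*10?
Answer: 760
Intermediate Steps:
a(b) = -4 + b
q(M, Q) = -2 + Q
Z(s) = 1/2 (Z(s) = 3/8 + (s/s)/8 = 3/8 + (1/8)*1 = 3/8 + 1/8 = 1/2)
y(k, c) = 1/2
L = -19/2 (L = 1/2 - 1*10 = 1/2 - 10 = -19/2 ≈ -9.5000)
((-1*(-16))*L)*q(a(5), -3) = (-1*(-16)*(-19/2))*(-2 - 3) = (16*(-19/2))*(-5) = -152*(-5) = 760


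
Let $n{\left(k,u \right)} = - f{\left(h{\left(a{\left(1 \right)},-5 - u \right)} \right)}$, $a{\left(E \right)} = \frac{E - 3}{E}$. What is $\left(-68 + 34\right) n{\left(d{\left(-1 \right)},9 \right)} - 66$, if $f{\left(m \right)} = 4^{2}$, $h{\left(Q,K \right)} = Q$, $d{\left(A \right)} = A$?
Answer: $478$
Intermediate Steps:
$a{\left(E \right)} = \frac{-3 + E}{E}$
$f{\left(m \right)} = 16$
$n{\left(k,u \right)} = -16$ ($n{\left(k,u \right)} = \left(-1\right) 16 = -16$)
$\left(-68 + 34\right) n{\left(d{\left(-1 \right)},9 \right)} - 66 = \left(-68 + 34\right) \left(-16\right) - 66 = \left(-34\right) \left(-16\right) - 66 = 544 - 66 = 478$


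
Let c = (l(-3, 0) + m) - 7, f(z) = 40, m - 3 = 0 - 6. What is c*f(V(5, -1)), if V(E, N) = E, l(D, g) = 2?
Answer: -320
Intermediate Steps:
m = -3 (m = 3 + (0 - 6) = 3 - 6 = -3)
c = -8 (c = (2 - 3) - 7 = -1 - 7 = -8)
c*f(V(5, -1)) = -8*40 = -320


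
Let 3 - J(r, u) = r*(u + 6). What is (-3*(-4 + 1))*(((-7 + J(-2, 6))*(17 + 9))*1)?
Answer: 4680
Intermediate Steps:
J(r, u) = 3 - r*(6 + u) (J(r, u) = 3 - r*(u + 6) = 3 - r*(6 + u))
(-3*(-4 + 1))*(((-7 + J(-2, 6))*(17 + 9))*1) = (-3*(-4 + 1))*(((-7 + (3 - 6*(-2) - 1*(-2)*6))*(17 + 9))*1) = (-3*(-3))*(((-7 + (3 + 12 + 12))*26)*1) = 9*(((-7 + 27)*26)*1) = 9*((20*26)*1) = 9*(520*1) = 9*520 = 4680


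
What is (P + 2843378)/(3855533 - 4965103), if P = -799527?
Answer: -2043851/1109570 ≈ -1.8420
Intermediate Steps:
(P + 2843378)/(3855533 - 4965103) = (-799527 + 2843378)/(3855533 - 4965103) = 2043851/(-1109570) = 2043851*(-1/1109570) = -2043851/1109570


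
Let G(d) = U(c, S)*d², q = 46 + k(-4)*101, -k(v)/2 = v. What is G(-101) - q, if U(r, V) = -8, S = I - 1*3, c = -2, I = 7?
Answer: -82462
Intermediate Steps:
k(v) = -2*v
q = 854 (q = 46 - 2*(-4)*101 = 46 + 8*101 = 46 + 808 = 854)
S = 4 (S = 7 - 1*3 = 7 - 3 = 4)
G(d) = -8*d²
G(-101) - q = -8*(-101)² - 1*854 = -8*10201 - 854 = -81608 - 854 = -82462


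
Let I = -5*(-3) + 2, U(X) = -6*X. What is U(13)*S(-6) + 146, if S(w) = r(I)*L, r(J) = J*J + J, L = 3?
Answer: -71458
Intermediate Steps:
I = 17 (I = 15 + 2 = 17)
r(J) = J + J² (r(J) = J² + J = J + J²)
S(w) = 918 (S(w) = (17*(1 + 17))*3 = (17*18)*3 = 306*3 = 918)
U(13)*S(-6) + 146 = -6*13*918 + 146 = -78*918 + 146 = -71604 + 146 = -71458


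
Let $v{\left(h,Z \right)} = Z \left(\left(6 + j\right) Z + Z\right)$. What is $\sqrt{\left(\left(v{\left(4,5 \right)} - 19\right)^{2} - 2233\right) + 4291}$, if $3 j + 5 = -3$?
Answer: $\frac{\sqrt{90346}}{3} \approx 100.19$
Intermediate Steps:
$j = - \frac{8}{3}$ ($j = - \frac{5}{3} + \frac{1}{3} \left(-3\right) = - \frac{5}{3} - 1 = - \frac{8}{3} \approx -2.6667$)
$v{\left(h,Z \right)} = \frac{13 Z^{2}}{3}$ ($v{\left(h,Z \right)} = Z \left(\left(6 - \frac{8}{3}\right) Z + Z\right) = Z \left(\frac{10 Z}{3} + Z\right) = Z \frac{13 Z}{3} = \frac{13 Z^{2}}{3}$)
$\sqrt{\left(\left(v{\left(4,5 \right)} - 19\right)^{2} - 2233\right) + 4291} = \sqrt{\left(\left(\frac{13 \cdot 5^{2}}{3} - 19\right)^{2} - 2233\right) + 4291} = \sqrt{\left(\left(\frac{13}{3} \cdot 25 - 19\right)^{2} - 2233\right) + 4291} = \sqrt{\left(\left(\frac{325}{3} - 19\right)^{2} - 2233\right) + 4291} = \sqrt{\left(\left(\frac{268}{3}\right)^{2} - 2233\right) + 4291} = \sqrt{\left(\frac{71824}{9} - 2233\right) + 4291} = \sqrt{\frac{51727}{9} + 4291} = \sqrt{\frac{90346}{9}} = \frac{\sqrt{90346}}{3}$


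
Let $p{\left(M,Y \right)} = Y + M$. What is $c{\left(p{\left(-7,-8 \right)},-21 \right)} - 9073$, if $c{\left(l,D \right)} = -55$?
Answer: $-9128$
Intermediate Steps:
$p{\left(M,Y \right)} = M + Y$
$c{\left(p{\left(-7,-8 \right)},-21 \right)} - 9073 = -55 - 9073 = -9128$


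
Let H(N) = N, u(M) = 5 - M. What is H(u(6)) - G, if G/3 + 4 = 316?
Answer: -937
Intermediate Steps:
G = 936 (G = -12 + 3*316 = -12 + 948 = 936)
H(u(6)) - G = (5 - 1*6) - 1*936 = (5 - 6) - 936 = -1 - 936 = -937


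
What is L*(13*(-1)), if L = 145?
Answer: -1885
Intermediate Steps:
L*(13*(-1)) = 145*(13*(-1)) = 145*(-13) = -1885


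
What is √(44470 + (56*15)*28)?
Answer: √67990 ≈ 260.75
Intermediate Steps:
√(44470 + (56*15)*28) = √(44470 + 840*28) = √(44470 + 23520) = √67990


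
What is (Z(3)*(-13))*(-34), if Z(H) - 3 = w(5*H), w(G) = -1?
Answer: 884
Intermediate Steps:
Z(H) = 2 (Z(H) = 3 - 1 = 2)
(Z(3)*(-13))*(-34) = (2*(-13))*(-34) = -26*(-34) = 884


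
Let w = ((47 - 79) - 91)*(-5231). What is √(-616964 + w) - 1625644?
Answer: -1625644 + √26449 ≈ -1.6255e+6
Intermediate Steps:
w = 643413 (w = (-32 - 91)*(-5231) = -123*(-5231) = 643413)
√(-616964 + w) - 1625644 = √(-616964 + 643413) - 1625644 = √26449 - 1625644 = -1625644 + √26449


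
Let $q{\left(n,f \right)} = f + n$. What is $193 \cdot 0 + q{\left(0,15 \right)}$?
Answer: $15$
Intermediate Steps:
$193 \cdot 0 + q{\left(0,15 \right)} = 193 \cdot 0 + \left(15 + 0\right) = 0 + 15 = 15$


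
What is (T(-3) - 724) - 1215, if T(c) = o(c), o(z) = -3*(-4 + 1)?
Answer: -1930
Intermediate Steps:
o(z) = 9 (o(z) = -3*(-3) = 9)
T(c) = 9
(T(-3) - 724) - 1215 = (9 - 724) - 1215 = -715 - 1215 = -1930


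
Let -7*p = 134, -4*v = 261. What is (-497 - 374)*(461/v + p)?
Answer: 41705222/1827 ≈ 22827.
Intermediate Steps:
v = -261/4 (v = -¼*261 = -261/4 ≈ -65.250)
p = -134/7 (p = -⅐*134 = -134/7 ≈ -19.143)
(-497 - 374)*(461/v + p) = (-497 - 374)*(461/(-261/4) - 134/7) = -871*(461*(-4/261) - 134/7) = -871*(-1844/261 - 134/7) = -871*(-47882/1827) = 41705222/1827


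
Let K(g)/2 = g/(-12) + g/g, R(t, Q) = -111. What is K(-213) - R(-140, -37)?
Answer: 297/2 ≈ 148.50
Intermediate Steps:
K(g) = 2 - g/6 (K(g) = 2*(g/(-12) + g/g) = 2*(g*(-1/12) + 1) = 2*(-g/12 + 1) = 2*(1 - g/12) = 2 - g/6)
K(-213) - R(-140, -37) = (2 - ⅙*(-213)) - 1*(-111) = (2 + 71/2) + 111 = 75/2 + 111 = 297/2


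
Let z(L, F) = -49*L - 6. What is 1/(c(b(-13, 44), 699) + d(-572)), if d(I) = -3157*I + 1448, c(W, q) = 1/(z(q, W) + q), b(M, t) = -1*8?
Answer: 33558/60647762615 ≈ 5.5333e-7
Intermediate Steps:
b(M, t) = -8
z(L, F) = -6 - 49*L
c(W, q) = 1/(-6 - 48*q) (c(W, q) = 1/((-6 - 49*q) + q) = 1/(-6 - 48*q))
d(I) = 1448 - 3157*I
1/(c(b(-13, 44), 699) + d(-572)) = 1/(-1/(6 + 48*699) + (1448 - 3157*(-572))) = 1/(-1/(6 + 33552) + (1448 + 1805804)) = 1/(-1/33558 + 1807252) = 1/(60647762615/33558) = 33558/60647762615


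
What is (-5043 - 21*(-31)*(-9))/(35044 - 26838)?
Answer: -5451/4103 ≈ -1.3285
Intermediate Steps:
(-5043 - 21*(-31)*(-9))/(35044 - 26838) = (-5043 + 651*(-9))/8206 = (-5043 - 5859)*(1/8206) = -10902*1/8206 = -5451/4103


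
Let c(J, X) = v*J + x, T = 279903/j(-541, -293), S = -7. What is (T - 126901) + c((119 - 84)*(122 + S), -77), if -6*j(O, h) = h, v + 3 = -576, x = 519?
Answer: -718179683/293 ≈ -2.4511e+6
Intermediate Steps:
v = -579 (v = -3 - 576 = -579)
j(O, h) = -h/6
T = 1679418/293 (T = 279903/((-1/6*(-293))) = 279903/(293/6) = 279903*(6/293) = 1679418/293 ≈ 5731.8)
c(J, X) = 519 - 579*J (c(J, X) = -579*J + 519 = 519 - 579*J)
(T - 126901) + c((119 - 84)*(122 + S), -77) = (1679418/293 - 126901) + (519 - 579*(119 - 84)*(122 - 7)) = -35502575/293 + (519 - 20265*115) = -35502575/293 + (519 - 579*4025) = -35502575/293 + (519 - 2330475) = -35502575/293 - 2329956 = -718179683/293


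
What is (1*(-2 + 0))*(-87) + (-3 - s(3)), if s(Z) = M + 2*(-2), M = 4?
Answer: 171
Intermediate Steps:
s(Z) = 0 (s(Z) = 4 + 2*(-2) = 4 - 4 = 0)
(1*(-2 + 0))*(-87) + (-3 - s(3)) = (1*(-2 + 0))*(-87) + (-3 - 1*0) = (1*(-2))*(-87) + (-3 + 0) = -2*(-87) - 3 = 174 - 3 = 171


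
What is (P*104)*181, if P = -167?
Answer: -3143608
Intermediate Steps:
(P*104)*181 = -167*104*181 = -17368*181 = -3143608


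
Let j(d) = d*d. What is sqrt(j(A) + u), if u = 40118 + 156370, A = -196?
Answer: 2*sqrt(58726) ≈ 484.67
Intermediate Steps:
u = 196488
j(d) = d**2
sqrt(j(A) + u) = sqrt((-196)**2 + 196488) = sqrt(38416 + 196488) = sqrt(234904) = 2*sqrt(58726)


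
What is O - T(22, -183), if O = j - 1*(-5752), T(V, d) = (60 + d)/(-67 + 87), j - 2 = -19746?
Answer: -279717/20 ≈ -13986.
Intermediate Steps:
j = -19744 (j = 2 - 19746 = -19744)
T(V, d) = 3 + d/20 (T(V, d) = (60 + d)/20 = (60 + d)*(1/20) = 3 + d/20)
O = -13992 (O = -19744 - 1*(-5752) = -19744 + 5752 = -13992)
O - T(22, -183) = -13992 - (3 + (1/20)*(-183)) = -13992 - (3 - 183/20) = -13992 - 1*(-123/20) = -13992 + 123/20 = -279717/20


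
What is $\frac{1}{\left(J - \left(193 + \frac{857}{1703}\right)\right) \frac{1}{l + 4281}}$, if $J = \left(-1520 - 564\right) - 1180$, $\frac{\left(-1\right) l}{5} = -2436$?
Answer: $- \frac{28033083}{5888128} \approx -4.7609$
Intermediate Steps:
$l = 12180$ ($l = \left(-5\right) \left(-2436\right) = 12180$)
$J = -3264$ ($J = \left(-1520 - 564\right) - 1180 = -2084 - 1180 = -3264$)
$\frac{1}{\left(J - \left(193 + \frac{857}{1703}\right)\right) \frac{1}{l + 4281}} = \frac{1}{\left(-3264 - \left(193 + \frac{857}{1703}\right)\right) \frac{1}{12180 + 4281}} = \frac{1}{\left(-3264 - \frac{329536}{1703}\right) \frac{1}{16461}} = \frac{1}{\left(- \frac{5888128}{1703}\right) \frac{1}{16461}} = \frac{1}{- \frac{5888128}{28033083}} = - \frac{28033083}{5888128}$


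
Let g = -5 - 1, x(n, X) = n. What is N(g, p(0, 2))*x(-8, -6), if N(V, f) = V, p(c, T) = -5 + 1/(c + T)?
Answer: 48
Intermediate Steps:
g = -6
p(c, T) = -5 + 1/(T + c)
N(g, p(0, 2))*x(-8, -6) = -6*(-8) = 48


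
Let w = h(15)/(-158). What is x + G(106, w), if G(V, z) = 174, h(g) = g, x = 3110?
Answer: 3284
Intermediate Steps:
w = -15/158 (w = 15/(-158) = 15*(-1/158) = -15/158 ≈ -0.094937)
x + G(106, w) = 3110 + 174 = 3284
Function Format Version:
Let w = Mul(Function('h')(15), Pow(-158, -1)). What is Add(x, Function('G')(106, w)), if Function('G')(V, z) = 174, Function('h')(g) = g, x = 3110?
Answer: 3284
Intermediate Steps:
w = Rational(-15, 158) (w = Mul(15, Pow(-158, -1)) = Mul(15, Rational(-1, 158)) = Rational(-15, 158) ≈ -0.094937)
Add(x, Function('G')(106, w)) = Add(3110, 174) = 3284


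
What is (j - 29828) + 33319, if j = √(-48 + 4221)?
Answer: 3491 + √4173 ≈ 3555.6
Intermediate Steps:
j = √4173 ≈ 64.599
(j - 29828) + 33319 = (√4173 - 29828) + 33319 = (-29828 + √4173) + 33319 = 3491 + √4173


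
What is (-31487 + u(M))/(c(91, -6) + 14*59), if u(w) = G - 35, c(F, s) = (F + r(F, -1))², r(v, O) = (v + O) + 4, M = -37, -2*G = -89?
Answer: -62955/70102 ≈ -0.89805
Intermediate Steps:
G = 89/2 (G = -½*(-89) = 89/2 ≈ 44.500)
r(v, O) = 4 + O + v (r(v, O) = (O + v) + 4 = 4 + O + v)
c(F, s) = (3 + 2*F)² (c(F, s) = (F + (4 - 1 + F))² = (F + (3 + F))² = (3 + 2*F)²)
u(w) = 19/2 (u(w) = 89/2 - 35 = 19/2)
(-31487 + u(M))/(c(91, -6) + 14*59) = (-31487 + 19/2)/((3 + 2*91)² + 14*59) = -62955/(2*((3 + 182)² + 826)) = -62955/(2*(185² + 826)) = -62955/(2*(34225 + 826)) = -62955/2/35051 = -62955/2*1/35051 = -62955/70102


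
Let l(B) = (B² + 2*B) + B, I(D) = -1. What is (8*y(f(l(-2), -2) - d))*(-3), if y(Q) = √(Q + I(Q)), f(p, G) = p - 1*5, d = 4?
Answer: -48*I*√3 ≈ -83.138*I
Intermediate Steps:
l(B) = B² + 3*B
f(p, G) = -5 + p (f(p, G) = p - 5 = -5 + p)
y(Q) = √(-1 + Q) (y(Q) = √(Q - 1) = √(-1 + Q))
(8*y(f(l(-2), -2) - d))*(-3) = (8*√(-1 + ((-5 - 2*(3 - 2)) - 1*4)))*(-3) = (8*√(-1 + ((-5 - 2*1) - 4)))*(-3) = (8*√(-1 + ((-5 - 2) - 4)))*(-3) = (8*√(-1 + (-7 - 4)))*(-3) = (8*√(-1 - 11))*(-3) = (8*√(-12))*(-3) = (8*(2*I*√3))*(-3) = (16*I*√3)*(-3) = -48*I*√3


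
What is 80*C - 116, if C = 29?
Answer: 2204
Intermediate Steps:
80*C - 116 = 80*29 - 116 = 2320 - 116 = 2204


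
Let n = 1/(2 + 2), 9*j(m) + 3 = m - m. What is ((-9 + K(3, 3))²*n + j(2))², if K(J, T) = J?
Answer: 676/9 ≈ 75.111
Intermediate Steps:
j(m) = -⅓ (j(m) = -⅓ + (m - m)/9 = -⅓ + (⅑)*0 = -⅓ + 0 = -⅓)
n = ¼ (n = 1/4 = ¼ ≈ 0.25000)
((-9 + K(3, 3))²*n + j(2))² = ((-9 + 3)²*(¼) - ⅓)² = ((-6)²*(¼) - ⅓)² = (36*(¼) - ⅓)² = (9 - ⅓)² = (26/3)² = 676/9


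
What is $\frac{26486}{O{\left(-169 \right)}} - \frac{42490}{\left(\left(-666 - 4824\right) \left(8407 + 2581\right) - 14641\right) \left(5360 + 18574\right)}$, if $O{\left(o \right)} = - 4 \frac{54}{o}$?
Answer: $\frac{76954756453249709}{3713523186276} \approx 20723.0$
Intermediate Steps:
$O{\left(o \right)} = - \frac{216}{o}$
$\frac{26486}{O{\left(-169 \right)}} - \frac{42490}{\left(\left(-666 - 4824\right) \left(8407 + 2581\right) - 14641\right) \left(5360 + 18574\right)} = \frac{26486}{\left(-216\right) \frac{1}{-169}} - \frac{42490}{\left(\left(-666 - 4824\right) \left(8407 + 2581\right) - 14641\right) \left(5360 + 18574\right)} = \frac{26486}{\left(-216\right) \left(- \frac{1}{169}\right)} - \frac{42490}{\left(\left(-5490\right) 10988 - 14641\right) 23934} = \frac{26486}{\frac{216}{169}} - \frac{42490}{\left(-60324120 - 14641\right) 23934} = 26486 \cdot \frac{169}{216} - \frac{42490}{\left(-60338761\right) 23934} = \frac{2238067}{108} - \frac{42490}{-1444147905774} = \frac{2238067}{108} - - \frac{3035}{103153421841} = \frac{2238067}{108} + \frac{3035}{103153421841} = \frac{76954756453249709}{3713523186276}$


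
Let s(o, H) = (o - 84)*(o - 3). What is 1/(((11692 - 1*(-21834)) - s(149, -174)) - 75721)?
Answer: -1/51685 ≈ -1.9348e-5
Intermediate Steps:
s(o, H) = (-84 + o)*(-3 + o)
1/(((11692 - 1*(-21834)) - s(149, -174)) - 75721) = 1/(((11692 - 1*(-21834)) - (252 + 149² - 87*149)) - 75721) = 1/(((11692 + 21834) - (252 + 22201 - 12963)) - 75721) = 1/((33526 - 1*9490) - 75721) = 1/((33526 - 9490) - 75721) = 1/(24036 - 75721) = 1/(-51685) = -1/51685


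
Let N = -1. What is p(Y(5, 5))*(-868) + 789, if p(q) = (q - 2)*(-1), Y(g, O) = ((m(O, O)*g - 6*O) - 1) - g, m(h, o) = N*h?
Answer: -53895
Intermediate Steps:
m(h, o) = -h
Y(g, O) = -1 - g - 6*O - O*g (Y(g, O) = (((-O)*g - 6*O) - 1) - g = ((-O*g - 6*O) - 1) - g = ((-6*O - O*g) - 1) - g = (-1 - 6*O - O*g) - g = -1 - g - 6*O - O*g)
p(q) = 2 - q (p(q) = (-2 + q)*(-1) = 2 - q)
p(Y(5, 5))*(-868) + 789 = (2 - (-1 - 1*5 - 6*5 - 1*5*5))*(-868) + 789 = (2 - (-1 - 5 - 30 - 25))*(-868) + 789 = (2 - 1*(-61))*(-868) + 789 = (2 + 61)*(-868) + 789 = 63*(-868) + 789 = -54684 + 789 = -53895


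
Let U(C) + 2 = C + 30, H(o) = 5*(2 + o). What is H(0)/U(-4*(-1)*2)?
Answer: 5/18 ≈ 0.27778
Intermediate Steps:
H(o) = 10 + 5*o
U(C) = 28 + C (U(C) = -2 + (C + 30) = -2 + (30 + C) = 28 + C)
H(0)/U(-4*(-1)*2) = (10 + 5*0)/(28 - 4*(-1)*2) = (10 + 0)/(28 + 4*2) = 10/(28 + 8) = 10/36 = 10*(1/36) = 5/18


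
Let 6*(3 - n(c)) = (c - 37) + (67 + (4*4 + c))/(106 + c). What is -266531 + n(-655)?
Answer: -438781948/1647 ≈ -2.6641e+5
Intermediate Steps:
n(c) = 55/6 - c/6 - (83 + c)/(6*(106 + c)) (n(c) = 3 - ((c - 37) + (67 + (4*4 + c))/(106 + c))/6 = 3 - ((-37 + c) + (67 + (16 + c))/(106 + c))/6 = 3 - ((-37 + c) + (83 + c)/(106 + c))/6 = 3 - (-37 + c + (83 + c)/(106 + c))/6 = 3 + (37/6 - c/6 - (83 + c)/(6*(106 + c))) = 55/6 - c/6 - (83 + c)/(6*(106 + c)))
-266531 + n(-655) = -266531 + (5747 - 1*(-655)² - 52*(-655))/(6*(106 - 655)) = -266531 + (⅙)*(5747 - 1*429025 + 34060)/(-549) = -266531 + (⅙)*(-1/549)*(5747 - 429025 + 34060) = -266531 + (⅙)*(-1/549)*(-389218) = -266531 + 194609/1647 = -438781948/1647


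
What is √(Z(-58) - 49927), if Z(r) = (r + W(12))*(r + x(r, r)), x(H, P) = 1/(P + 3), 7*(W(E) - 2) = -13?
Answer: 2*I*√69028729/77 ≈ 215.8*I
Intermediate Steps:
W(E) = ⅐ (W(E) = 2 + (⅐)*(-13) = 2 - 13/7 = ⅐)
x(H, P) = 1/(3 + P)
Z(r) = (⅐ + r)*(r + 1/(3 + r)) (Z(r) = (r + ⅐)*(r + 1/(3 + r)) = (⅐ + r)*(r + 1/(3 + r)))
√(Z(-58) - 49927) = √((1 + 7*(-58)³ + 10*(-58) + 22*(-58)²)/(7*(3 - 58)) - 49927) = √((⅐)*(1 + 7*(-195112) - 580 + 22*3364)/(-55) - 49927) = √((⅐)*(-1/55)*(1 - 1365784 - 580 + 74008) - 49927) = √((⅐)*(-1/55)*(-1292355) - 49927) = √(258471/77 - 49927) = √(-3585908/77) = 2*I*√69028729/77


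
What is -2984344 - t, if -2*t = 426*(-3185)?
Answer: -3662749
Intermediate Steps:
t = 678405 (t = -213*(-3185) = -½*(-1356810) = 678405)
-2984344 - t = -2984344 - 1*678405 = -2984344 - 678405 = -3662749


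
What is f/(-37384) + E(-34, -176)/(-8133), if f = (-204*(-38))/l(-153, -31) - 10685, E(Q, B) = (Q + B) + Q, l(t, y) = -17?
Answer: 99731449/304044072 ≈ 0.32802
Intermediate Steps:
E(Q, B) = B + 2*Q (E(Q, B) = (B + Q) + Q = B + 2*Q)
f = -11141 (f = -204*(-38)/(-17) - 10685 = 7752*(-1/17) - 10685 = -456 - 10685 = -11141)
f/(-37384) + E(-34, -176)/(-8133) = -11141/(-37384) + (-176 + 2*(-34))/(-8133) = -11141*(-1/37384) + (-176 - 68)*(-1/8133) = 11141/37384 - 244*(-1/8133) = 11141/37384 + 244/8133 = 99731449/304044072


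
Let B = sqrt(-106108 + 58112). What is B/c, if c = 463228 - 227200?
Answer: I*sqrt(71)/9078 ≈ 0.00092819*I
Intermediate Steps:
B = 26*I*sqrt(71) (B = sqrt(-47996) = 26*I*sqrt(71) ≈ 219.08*I)
c = 236028
B/c = (26*I*sqrt(71))/236028 = (26*I*sqrt(71))*(1/236028) = I*sqrt(71)/9078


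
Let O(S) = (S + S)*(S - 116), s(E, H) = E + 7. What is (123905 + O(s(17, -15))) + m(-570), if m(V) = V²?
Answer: 444389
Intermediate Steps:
s(E, H) = 7 + E
O(S) = 2*S*(-116 + S) (O(S) = (2*S)*(-116 + S) = 2*S*(-116 + S))
(123905 + O(s(17, -15))) + m(-570) = (123905 + 2*(7 + 17)*(-116 + (7 + 17))) + (-570)² = (123905 + 2*24*(-116 + 24)) + 324900 = (123905 + 2*24*(-92)) + 324900 = (123905 - 4416) + 324900 = 119489 + 324900 = 444389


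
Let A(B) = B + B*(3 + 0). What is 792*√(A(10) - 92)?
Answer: 1584*I*√13 ≈ 5711.2*I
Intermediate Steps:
A(B) = 4*B (A(B) = B + B*3 = B + 3*B = 4*B)
792*√(A(10) - 92) = 792*√(4*10 - 92) = 792*√(40 - 92) = 792*√(-52) = 792*(2*I*√13) = 1584*I*√13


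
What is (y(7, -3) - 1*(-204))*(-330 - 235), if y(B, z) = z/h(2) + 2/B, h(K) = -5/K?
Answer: -812696/7 ≈ -1.1610e+5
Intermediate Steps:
y(B, z) = 2/B - 2*z/5 (y(B, z) = z/((-5/2)) + 2/B = z/((-5*½)) + 2/B = z/(-5/2) + 2/B = z*(-⅖) + 2/B = -2*z/5 + 2/B = 2/B - 2*z/5)
(y(7, -3) - 1*(-204))*(-330 - 235) = ((2/7 - ⅖*(-3)) - 1*(-204))*(-330 - 235) = ((2*(⅐) + 6/5) + 204)*(-565) = ((2/7 + 6/5) + 204)*(-565) = (52/35 + 204)*(-565) = (7192/35)*(-565) = -812696/7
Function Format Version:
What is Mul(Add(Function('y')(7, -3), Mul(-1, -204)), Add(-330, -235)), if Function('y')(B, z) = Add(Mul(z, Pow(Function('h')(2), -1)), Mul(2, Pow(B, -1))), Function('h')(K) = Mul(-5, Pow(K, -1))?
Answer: Rational(-812696, 7) ≈ -1.1610e+5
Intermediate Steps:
Function('y')(B, z) = Add(Mul(2, Pow(B, -1)), Mul(Rational(-2, 5), z)) (Function('y')(B, z) = Add(Mul(z, Pow(Mul(-5, Pow(2, -1)), -1)), Mul(2, Pow(B, -1))) = Add(Mul(z, Pow(Mul(-5, Rational(1, 2)), -1)), Mul(2, Pow(B, -1))) = Add(Mul(z, Pow(Rational(-5, 2), -1)), Mul(2, Pow(B, -1))) = Add(Mul(z, Rational(-2, 5)), Mul(2, Pow(B, -1))) = Add(Mul(Rational(-2, 5), z), Mul(2, Pow(B, -1))) = Add(Mul(2, Pow(B, -1)), Mul(Rational(-2, 5), z)))
Mul(Add(Function('y')(7, -3), Mul(-1, -204)), Add(-330, -235)) = Mul(Add(Add(Mul(2, Pow(7, -1)), Mul(Rational(-2, 5), -3)), Mul(-1, -204)), Add(-330, -235)) = Mul(Add(Add(Mul(2, Rational(1, 7)), Rational(6, 5)), 204), -565) = Mul(Add(Add(Rational(2, 7), Rational(6, 5)), 204), -565) = Mul(Add(Rational(52, 35), 204), -565) = Mul(Rational(7192, 35), -565) = Rational(-812696, 7)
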